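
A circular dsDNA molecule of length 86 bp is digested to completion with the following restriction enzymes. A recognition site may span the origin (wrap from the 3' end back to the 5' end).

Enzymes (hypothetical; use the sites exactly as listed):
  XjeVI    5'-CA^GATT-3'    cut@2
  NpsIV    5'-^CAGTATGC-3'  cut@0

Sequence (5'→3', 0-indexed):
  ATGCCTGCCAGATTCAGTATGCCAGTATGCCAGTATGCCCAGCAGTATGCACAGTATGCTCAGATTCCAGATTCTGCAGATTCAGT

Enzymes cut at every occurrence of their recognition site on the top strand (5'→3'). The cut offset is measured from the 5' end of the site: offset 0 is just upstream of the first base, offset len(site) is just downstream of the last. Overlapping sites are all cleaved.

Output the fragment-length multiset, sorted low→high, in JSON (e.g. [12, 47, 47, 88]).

Scan for sites:
  XjeVI (CAGATT, off=2): starts [8, 60, 67, 76] → cuts [10, 62, 69, 78]
  NpsIV (CAGTATGC, off=0): starts [14, 22, 30, 42, 51, 82] → cuts [14, 22, 30, 42, 51, 82]

Pooled cuts: [10, 14, 22, 30, 42, 51, 62, 69, 78, 82]

Fragments:
  10→14: 4 bp
  14→22: 8 bp
  22→30: 8 bp
  30→42: 12 bp
  42→51: 9 bp
  51→62: 11 bp
  62→69: 7 bp
  69→78: 9 bp
  78→82: 4 bp
  82→10 (wrap): 86-82+10 = 14 bp

[4,4,7,8,8,9,9,11,12,14]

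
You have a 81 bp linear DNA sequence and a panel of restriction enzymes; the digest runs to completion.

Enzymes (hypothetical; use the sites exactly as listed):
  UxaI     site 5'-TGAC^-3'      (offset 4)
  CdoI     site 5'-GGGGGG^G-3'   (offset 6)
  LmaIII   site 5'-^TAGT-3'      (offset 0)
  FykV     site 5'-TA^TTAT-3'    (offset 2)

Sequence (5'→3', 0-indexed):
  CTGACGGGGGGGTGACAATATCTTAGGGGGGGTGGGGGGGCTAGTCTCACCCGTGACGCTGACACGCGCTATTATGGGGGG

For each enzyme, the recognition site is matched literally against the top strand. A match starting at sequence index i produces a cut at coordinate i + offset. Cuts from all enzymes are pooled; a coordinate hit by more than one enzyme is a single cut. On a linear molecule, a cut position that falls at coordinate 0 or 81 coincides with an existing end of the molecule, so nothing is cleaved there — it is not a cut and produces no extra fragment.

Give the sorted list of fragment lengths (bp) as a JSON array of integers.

Site scan:
  UxaI TGAC/4: at [1, 12, 53, 59] ⇒ [5, 16, 57, 63]
  CdoI GGGGGGG/6: at [5, 25, 33] ⇒ [11, 31, 39]
  LmaIII TAGT/0: at [41] ⇒ [41]
  FykV TATTAT/2: at [69] ⇒ [71]

Pooled cuts: [5, 11, 16, 31, 39, 41, 57, 63, 71]

Fragments:
  [0,5): 5 bp
  [5,11): 6 bp
  [11,16): 5 bp
  [16,31): 15 bp
  [31,39): 8 bp
  [39,41): 2 bp
  [41,57): 16 bp
  [57,63): 6 bp
  [63,71): 8 bp
  [71,81): 10 bp

[2,5,5,6,6,8,8,10,15,16]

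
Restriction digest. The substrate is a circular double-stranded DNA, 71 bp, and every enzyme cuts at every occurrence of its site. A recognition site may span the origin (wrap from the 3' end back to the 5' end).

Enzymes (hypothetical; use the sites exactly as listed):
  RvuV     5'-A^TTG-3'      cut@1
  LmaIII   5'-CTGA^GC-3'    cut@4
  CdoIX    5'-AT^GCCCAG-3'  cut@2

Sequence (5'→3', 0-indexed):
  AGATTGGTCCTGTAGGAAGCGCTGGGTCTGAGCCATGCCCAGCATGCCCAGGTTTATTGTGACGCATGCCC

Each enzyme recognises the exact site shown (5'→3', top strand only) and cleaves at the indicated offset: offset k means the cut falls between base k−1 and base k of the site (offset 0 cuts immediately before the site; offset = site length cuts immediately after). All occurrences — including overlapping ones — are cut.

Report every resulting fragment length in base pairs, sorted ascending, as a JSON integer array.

[5,7,9,11,11,28]

Scan for sites:
  RvuV (ATTG, off=1): starts [2, 55] → cuts [3, 56]
  LmaIII (CTGAGC, off=4): starts [27] → cuts [31]
  CdoIX (ATGCCCAG, off=2): starts [34, 43, 65] → cuts [36, 45, 67]

All cut coordinates (distinct, sorted): [3, 31, 36, 45, 56, 67]

Fragments:
  3→31: 28 bp
  31→36: 5 bp
  36→45: 9 bp
  45→56: 11 bp
  56→67: 11 bp
  67→3 (wrap): 71-67+3 = 7 bp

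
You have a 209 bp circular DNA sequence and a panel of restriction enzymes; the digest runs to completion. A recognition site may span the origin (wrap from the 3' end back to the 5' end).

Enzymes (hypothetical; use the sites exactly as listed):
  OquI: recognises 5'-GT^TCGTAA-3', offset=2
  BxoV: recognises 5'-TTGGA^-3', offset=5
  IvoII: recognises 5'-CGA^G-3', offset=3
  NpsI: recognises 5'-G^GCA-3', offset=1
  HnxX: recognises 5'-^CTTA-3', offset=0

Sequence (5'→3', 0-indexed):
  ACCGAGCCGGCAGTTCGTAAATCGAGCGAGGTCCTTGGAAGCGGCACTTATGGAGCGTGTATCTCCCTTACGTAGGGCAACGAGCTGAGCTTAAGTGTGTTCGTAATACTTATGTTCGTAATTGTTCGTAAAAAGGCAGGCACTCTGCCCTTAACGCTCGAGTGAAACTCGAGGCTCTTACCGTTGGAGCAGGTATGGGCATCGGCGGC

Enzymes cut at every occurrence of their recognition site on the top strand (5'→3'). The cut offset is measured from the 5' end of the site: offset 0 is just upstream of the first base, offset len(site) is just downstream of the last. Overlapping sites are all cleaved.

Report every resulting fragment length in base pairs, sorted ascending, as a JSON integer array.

[3,4,4,4,4,4,5,6,7,7,7,8,9,10,10,10,10,10,10,11,11,11,12,12,20]

Site scan:
  OquI (GTTCGTAA, off=2): starts [12, 98, 113, 123] → cuts [14, 100, 115, 125]
  BxoV (TTGGA, off=5): starts [34, 183] → cuts [39, 188]
  IvoII (CGAG, off=3): starts [2, 22, 26, 80, 158, 169] → cuts [5, 25, 29, 83, 161, 172]
  NpsI (GGCA, off=1): starts [8, 42, 75, 134, 138, 197, 206] → cuts [9, 43, 76, 135, 139, 198, 207]
  HnxX (CTTA, off=0): starts [46, 66, 89, 108, 149, 176] → cuts [46, 66, 89, 108, 149, 176]

All cut coordinates (distinct, sorted): [5, 9, 14, 25, 29, 39, 43, 46, 66, 76, 83, 89, 100, 108, 115, 125, 135, 139, 149, 161, 172, 176, 188, 198, 207]

Fragments:
  5→9: 4 bp
  9→14: 5 bp
  14→25: 11 bp
  25→29: 4 bp
  29→39: 10 bp
  39→43: 4 bp
  43→46: 3 bp
  46→66: 20 bp
  66→76: 10 bp
  76→83: 7 bp
  83→89: 6 bp
  89→100: 11 bp
  100→108: 8 bp
  108→115: 7 bp
  115→125: 10 bp
  125→135: 10 bp
  135→139: 4 bp
  139→149: 10 bp
  149→161: 12 bp
  161→172: 11 bp
  172→176: 4 bp
  176→188: 12 bp
  188→198: 10 bp
  198→207: 9 bp
  207→5 (wrap): 209-207+5 = 7 bp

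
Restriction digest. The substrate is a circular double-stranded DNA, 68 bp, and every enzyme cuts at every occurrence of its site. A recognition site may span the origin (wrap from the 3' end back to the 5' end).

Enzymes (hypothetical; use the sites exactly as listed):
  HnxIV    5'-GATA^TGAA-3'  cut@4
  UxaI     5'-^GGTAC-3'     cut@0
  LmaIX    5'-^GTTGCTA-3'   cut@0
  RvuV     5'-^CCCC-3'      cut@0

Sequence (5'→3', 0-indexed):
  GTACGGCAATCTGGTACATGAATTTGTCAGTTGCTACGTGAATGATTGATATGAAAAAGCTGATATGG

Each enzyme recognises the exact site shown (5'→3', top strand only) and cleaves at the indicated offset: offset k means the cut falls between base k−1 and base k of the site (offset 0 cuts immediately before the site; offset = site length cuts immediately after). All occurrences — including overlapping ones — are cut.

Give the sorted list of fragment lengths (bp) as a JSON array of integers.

[13,16,17,22]

Per-enzyme occurrences:
  HnxIV (GATATGAA, off=4): starts [47] → cuts [51]
  UxaI (GGTAC, off=0): starts [12, 67] → cuts [12, 67]
  LmaIX (GTTGCTA, off=0): starts [29] → cuts [29]
  RvuV (CCCC, off=0): no sites

Pooled cuts: [12, 29, 51, 67]

Fragment lengths:
  12→29: 17 bp
  29→51: 22 bp
  51→67: 16 bp
  67→12 (wrap): 68-67+12 = 13 bp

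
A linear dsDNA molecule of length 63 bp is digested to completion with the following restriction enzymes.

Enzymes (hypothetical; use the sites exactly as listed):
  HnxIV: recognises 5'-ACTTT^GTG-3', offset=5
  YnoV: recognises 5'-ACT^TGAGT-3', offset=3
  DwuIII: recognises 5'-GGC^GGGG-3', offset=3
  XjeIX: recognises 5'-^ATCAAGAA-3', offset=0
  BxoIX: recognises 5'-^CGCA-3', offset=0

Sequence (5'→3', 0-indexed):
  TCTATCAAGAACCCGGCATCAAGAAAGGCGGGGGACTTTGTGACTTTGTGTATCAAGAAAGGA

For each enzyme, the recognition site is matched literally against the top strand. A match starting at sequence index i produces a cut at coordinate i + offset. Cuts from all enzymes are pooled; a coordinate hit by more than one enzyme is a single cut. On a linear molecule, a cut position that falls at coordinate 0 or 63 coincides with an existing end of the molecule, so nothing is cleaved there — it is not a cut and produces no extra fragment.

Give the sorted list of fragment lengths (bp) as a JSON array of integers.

[3,4,8,10,12,12,14]

Scan for sites:
  HnxIV ACTTTGTG/5: at [34, 42] ⇒ [39, 47]
  YnoV (ACTTGAGT, off=3): no sites
  DwuIII GGCGGGG/3: at [26] ⇒ [29]
  XjeIX ATCAAGAA/0: at [3, 17, 51] ⇒ [3, 17, 51]
  BxoIX (CGCA, off=0): no sites

Pooled cuts: [3, 17, 29, 39, 47, 51]

Fragment lengths:
  [0,3): 3 bp
  [3,17): 14 bp
  [17,29): 12 bp
  [29,39): 10 bp
  [39,47): 8 bp
  [47,51): 4 bp
  [51,63): 12 bp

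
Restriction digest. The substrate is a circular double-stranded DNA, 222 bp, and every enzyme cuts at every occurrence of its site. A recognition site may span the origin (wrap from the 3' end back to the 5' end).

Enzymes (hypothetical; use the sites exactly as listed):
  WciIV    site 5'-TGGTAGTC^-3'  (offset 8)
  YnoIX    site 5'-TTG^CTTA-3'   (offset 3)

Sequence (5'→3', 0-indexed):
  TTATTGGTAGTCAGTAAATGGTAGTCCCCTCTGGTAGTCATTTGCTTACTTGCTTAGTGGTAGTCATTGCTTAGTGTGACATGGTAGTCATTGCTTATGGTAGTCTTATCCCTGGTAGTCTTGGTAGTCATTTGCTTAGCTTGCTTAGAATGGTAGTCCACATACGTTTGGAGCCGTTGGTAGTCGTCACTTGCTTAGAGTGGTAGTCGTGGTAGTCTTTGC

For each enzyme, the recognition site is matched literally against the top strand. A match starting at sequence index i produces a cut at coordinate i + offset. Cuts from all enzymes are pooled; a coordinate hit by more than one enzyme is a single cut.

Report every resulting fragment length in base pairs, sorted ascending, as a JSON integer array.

[4,4,4,5,5,8,8,9,9,9,12,13,13,13,14,15,15,15,20,27]

Scan for sites:
  WciIV TGGTAGTC/8: at [4, 18, 31, 57, 81, 97, 112, 121, 150, 177, 200, 209] ⇒ [12, 26, 39, 65, 89, 105, 120, 129, 158, 185, 208, 217]
  YnoIX TTGCTTA/3: at [41, 49, 66, 90, 131, 140, 190, 218] ⇒ [44, 52, 69, 93, 134, 143, 193, 221]

All cut coordinates (distinct, sorted): [12, 26, 39, 44, 52, 65, 69, 89, 93, 105, 120, 129, 134, 143, 158, 185, 193, 208, 217, 221]

Fragment lengths:
  12→26: 14 bp
  26→39: 13 bp
  39→44: 5 bp
  44→52: 8 bp
  52→65: 13 bp
  65→69: 4 bp
  69→89: 20 bp
  89→93: 4 bp
  93→105: 12 bp
  105→120: 15 bp
  120→129: 9 bp
  129→134: 5 bp
  134→143: 9 bp
  143→158: 15 bp
  158→185: 27 bp
  185→193: 8 bp
  193→208: 15 bp
  208→217: 9 bp
  217→221: 4 bp
  221→12 (wrap): 222-221+12 = 13 bp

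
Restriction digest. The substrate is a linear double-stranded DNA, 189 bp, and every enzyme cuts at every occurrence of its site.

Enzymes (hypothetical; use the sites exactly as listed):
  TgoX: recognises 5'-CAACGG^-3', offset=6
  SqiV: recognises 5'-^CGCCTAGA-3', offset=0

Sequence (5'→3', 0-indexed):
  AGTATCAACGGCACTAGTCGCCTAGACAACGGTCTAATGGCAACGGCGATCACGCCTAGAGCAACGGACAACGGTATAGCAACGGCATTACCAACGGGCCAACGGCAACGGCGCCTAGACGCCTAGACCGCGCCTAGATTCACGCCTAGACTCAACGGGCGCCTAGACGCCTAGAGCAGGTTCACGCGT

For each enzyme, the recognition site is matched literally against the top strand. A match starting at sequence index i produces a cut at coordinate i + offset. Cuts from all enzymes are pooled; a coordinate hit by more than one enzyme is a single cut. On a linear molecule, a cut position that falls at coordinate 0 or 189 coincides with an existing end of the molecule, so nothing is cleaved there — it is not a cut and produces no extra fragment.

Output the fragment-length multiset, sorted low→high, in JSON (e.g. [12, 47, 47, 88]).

Per-enzyme occurrences:
  TgoX CAACGG/6: at [5, 26, 40, 61, 68, 79, 91, 99, 105, 152] ⇒ [11, 32, 46, 67, 74, 85, 97, 105, 111, 158]
  SqiV CGCCTAGA/0: at [18, 52, 111, 119, 130, 142, 159, 167] ⇒ [18, 52, 111, 119, 130, 142, 159, 167]

Pooled cuts: [11, 18, 32, 46, 52, 67, 74, 85, 97, 105, 111, 119, 130, 142, 158, 159, 167]

Fragment lengths:
  [0,11): 11 bp
  [11,18): 7 bp
  [18,32): 14 bp
  [32,46): 14 bp
  [46,52): 6 bp
  [52,67): 15 bp
  [67,74): 7 bp
  [74,85): 11 bp
  [85,97): 12 bp
  [97,105): 8 bp
  [105,111): 6 bp
  [111,119): 8 bp
  [119,130): 11 bp
  [130,142): 12 bp
  [142,158): 16 bp
  [158,159): 1 bp
  [159,167): 8 bp
  [167,189): 22 bp

[1,6,6,7,7,8,8,8,11,11,11,12,12,14,14,15,16,22]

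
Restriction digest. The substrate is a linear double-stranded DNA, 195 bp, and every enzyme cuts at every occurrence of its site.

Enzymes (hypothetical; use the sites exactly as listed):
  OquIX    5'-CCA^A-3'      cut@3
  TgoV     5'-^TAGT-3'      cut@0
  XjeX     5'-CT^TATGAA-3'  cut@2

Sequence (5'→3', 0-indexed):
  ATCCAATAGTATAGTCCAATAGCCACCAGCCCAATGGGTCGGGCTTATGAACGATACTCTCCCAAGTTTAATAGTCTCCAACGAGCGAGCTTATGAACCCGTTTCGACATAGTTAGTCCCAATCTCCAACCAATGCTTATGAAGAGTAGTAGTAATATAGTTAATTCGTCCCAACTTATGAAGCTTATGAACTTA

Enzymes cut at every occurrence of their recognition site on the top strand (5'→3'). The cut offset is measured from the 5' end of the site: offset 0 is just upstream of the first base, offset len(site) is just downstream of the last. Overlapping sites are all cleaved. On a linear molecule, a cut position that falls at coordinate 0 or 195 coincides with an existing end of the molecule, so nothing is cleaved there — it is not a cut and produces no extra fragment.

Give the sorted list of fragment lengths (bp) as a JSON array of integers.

[1,3,3,4,4,5,5,5,7,7,7,8,8,9,9,9,10,11,12,15,16,18,19]

Scan for sites:
  OquIX CCAA/3: at [2, 15, 30, 61, 77, 118, 125, 129, 170] ⇒ [5, 18, 33, 64, 80, 121, 128, 132, 173]
  TgoV TAGT/0: at [6, 11, 71, 109, 113, 146, 149, 157] ⇒ [6, 11, 71, 109, 113, 146, 149, 157]
  XjeX CTTATGAA/2: at [43, 89, 135, 174, 183] ⇒ [45, 91, 137, 176, 185]

All cut coordinates (distinct, sorted): [5, 6, 11, 18, 33, 45, 64, 71, 80, 91, 109, 113, 121, 128, 132, 137, 146, 149, 157, 173, 176, 185]

Fragments:
  [0,5): 5 bp
  [5,6): 1 bp
  [6,11): 5 bp
  [11,18): 7 bp
  [18,33): 15 bp
  [33,45): 12 bp
  [45,64): 19 bp
  [64,71): 7 bp
  [71,80): 9 bp
  [80,91): 11 bp
  [91,109): 18 bp
  [109,113): 4 bp
  [113,121): 8 bp
  [121,128): 7 bp
  [128,132): 4 bp
  [132,137): 5 bp
  [137,146): 9 bp
  [146,149): 3 bp
  [149,157): 8 bp
  [157,173): 16 bp
  [173,176): 3 bp
  [176,185): 9 bp
  [185,195): 10 bp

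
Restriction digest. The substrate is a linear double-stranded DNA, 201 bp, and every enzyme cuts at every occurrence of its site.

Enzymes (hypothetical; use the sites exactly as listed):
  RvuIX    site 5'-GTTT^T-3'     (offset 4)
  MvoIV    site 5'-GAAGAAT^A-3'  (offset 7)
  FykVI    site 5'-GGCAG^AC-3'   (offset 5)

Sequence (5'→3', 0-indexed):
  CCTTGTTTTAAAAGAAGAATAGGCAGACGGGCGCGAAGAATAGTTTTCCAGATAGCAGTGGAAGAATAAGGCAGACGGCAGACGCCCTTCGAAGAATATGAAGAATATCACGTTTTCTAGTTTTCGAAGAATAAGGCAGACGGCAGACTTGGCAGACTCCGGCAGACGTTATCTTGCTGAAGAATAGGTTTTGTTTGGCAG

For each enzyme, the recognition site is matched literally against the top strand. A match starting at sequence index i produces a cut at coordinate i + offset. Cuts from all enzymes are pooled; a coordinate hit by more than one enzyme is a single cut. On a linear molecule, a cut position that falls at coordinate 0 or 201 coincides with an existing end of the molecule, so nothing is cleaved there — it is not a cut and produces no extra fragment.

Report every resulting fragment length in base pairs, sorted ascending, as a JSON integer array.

[5,6,6,7,7,7,7,8,8,9,9,9,9,10,10,12,15,16,20,21]

Site scan:
  RvuIX GTTTT/4: at [4, 42, 111, 119, 187] ⇒ [8, 46, 115, 123, 191]
  MvoIV GAAGAATA/7: at [13, 34, 60, 90, 99, 125, 178] ⇒ [20, 41, 67, 97, 106, 132, 185]
  FykVI GGCAGAC/5: at [21, 69, 76, 134, 141, 150, 160] ⇒ [26, 74, 81, 139, 146, 155, 165]

All cut coordinates (distinct, sorted): [8, 20, 26, 41, 46, 67, 74, 81, 97, 106, 115, 123, 132, 139, 146, 155, 165, 185, 191]

Fragment lengths:
  [0,8): 8 bp
  [8,20): 12 bp
  [20,26): 6 bp
  [26,41): 15 bp
  [41,46): 5 bp
  [46,67): 21 bp
  [67,74): 7 bp
  [74,81): 7 bp
  [81,97): 16 bp
  [97,106): 9 bp
  [106,115): 9 bp
  [115,123): 8 bp
  [123,132): 9 bp
  [132,139): 7 bp
  [139,146): 7 bp
  [146,155): 9 bp
  [155,165): 10 bp
  [165,185): 20 bp
  [185,191): 6 bp
  [191,201): 10 bp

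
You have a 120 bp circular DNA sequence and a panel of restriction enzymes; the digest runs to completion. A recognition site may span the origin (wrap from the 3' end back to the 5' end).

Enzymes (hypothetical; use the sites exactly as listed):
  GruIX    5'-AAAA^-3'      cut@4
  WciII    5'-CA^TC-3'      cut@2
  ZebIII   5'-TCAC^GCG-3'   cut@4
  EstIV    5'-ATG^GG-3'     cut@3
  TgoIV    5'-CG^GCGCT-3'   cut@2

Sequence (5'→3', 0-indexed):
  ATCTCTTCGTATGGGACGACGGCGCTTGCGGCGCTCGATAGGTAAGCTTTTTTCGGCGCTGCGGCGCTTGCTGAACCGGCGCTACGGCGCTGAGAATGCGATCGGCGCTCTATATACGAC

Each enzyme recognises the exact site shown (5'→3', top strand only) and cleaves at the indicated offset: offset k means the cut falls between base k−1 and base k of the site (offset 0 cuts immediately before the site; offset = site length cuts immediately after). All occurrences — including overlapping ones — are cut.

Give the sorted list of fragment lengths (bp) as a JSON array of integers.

[8,8,8,9,12,15,17,18,25]

Per-enzyme occurrences:
  GruIX (AAAA, off=4): no sites
  WciII CATC/2: at [119] ⇒ [1]
  ZebIII (TCACGCG, off=4): no sites
  EstIV ATGGG/3: at [10] ⇒ [13]
  TgoIV CGGCGCT/2: at [19, 28, 53, 61, 76, 84, 102] ⇒ [21, 30, 55, 63, 78, 86, 104]

Pooled cuts: [1, 13, 21, 30, 55, 63, 78, 86, 104]

Fragment lengths:
  1→13: 12 bp
  13→21: 8 bp
  21→30: 9 bp
  30→55: 25 bp
  55→63: 8 bp
  63→78: 15 bp
  78→86: 8 bp
  86→104: 18 bp
  104→1 (wrap): 120-104+1 = 17 bp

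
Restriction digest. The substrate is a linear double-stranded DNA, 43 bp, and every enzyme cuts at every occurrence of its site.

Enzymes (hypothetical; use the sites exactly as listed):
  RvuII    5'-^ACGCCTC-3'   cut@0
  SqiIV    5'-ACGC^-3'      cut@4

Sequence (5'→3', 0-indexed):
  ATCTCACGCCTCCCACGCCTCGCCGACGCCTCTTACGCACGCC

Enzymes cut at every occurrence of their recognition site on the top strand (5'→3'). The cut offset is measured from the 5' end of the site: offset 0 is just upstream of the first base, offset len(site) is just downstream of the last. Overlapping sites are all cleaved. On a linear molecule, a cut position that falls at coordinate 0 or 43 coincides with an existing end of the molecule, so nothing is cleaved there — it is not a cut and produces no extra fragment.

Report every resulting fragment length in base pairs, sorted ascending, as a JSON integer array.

[1,4,4,4,4,5,5,7,9]

Site scan:
  RvuII (ACGCCTC, off=0): starts [5, 14, 25] → cuts [5, 14, 25]
  SqiIV (ACGC, off=4): starts [5, 14, 25, 34, 38] → cuts [9, 18, 29, 38, 42]

Pooled cuts: [5, 9, 14, 18, 25, 29, 38, 42]

Fragment lengths:
  [0,5): 5 bp
  [5,9): 4 bp
  [9,14): 5 bp
  [14,18): 4 bp
  [18,25): 7 bp
  [25,29): 4 bp
  [29,38): 9 bp
  [38,42): 4 bp
  [42,43): 1 bp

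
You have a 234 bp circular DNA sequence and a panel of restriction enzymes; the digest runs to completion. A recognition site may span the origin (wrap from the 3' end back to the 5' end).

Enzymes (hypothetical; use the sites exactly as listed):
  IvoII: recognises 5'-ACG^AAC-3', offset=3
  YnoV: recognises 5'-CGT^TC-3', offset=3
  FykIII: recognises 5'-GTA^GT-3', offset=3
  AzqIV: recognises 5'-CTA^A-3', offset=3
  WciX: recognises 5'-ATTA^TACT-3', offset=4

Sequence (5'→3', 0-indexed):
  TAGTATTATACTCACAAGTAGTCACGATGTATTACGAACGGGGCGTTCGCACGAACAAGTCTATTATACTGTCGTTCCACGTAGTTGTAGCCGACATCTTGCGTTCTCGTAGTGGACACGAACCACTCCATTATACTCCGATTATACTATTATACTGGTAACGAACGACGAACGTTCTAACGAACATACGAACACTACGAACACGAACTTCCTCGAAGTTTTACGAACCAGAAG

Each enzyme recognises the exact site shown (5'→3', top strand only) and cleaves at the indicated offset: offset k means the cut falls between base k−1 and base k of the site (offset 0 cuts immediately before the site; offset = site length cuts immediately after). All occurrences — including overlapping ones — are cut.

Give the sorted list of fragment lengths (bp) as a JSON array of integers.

[3,4,5,6,6,7,7,7,8,8,8,9,9,9,10,11,11,11,12,13,13,16,20,21]

Per-enzyme occurrences:
  IvoII (ACGAAC, off=3): starts [33, 50, 117, 160, 167, 179, 187, 196, 202, 222] → cuts [36, 53, 120, 163, 170, 182, 190, 199, 205, 225]
  YnoV (CGTTC, off=3): starts [43, 72, 101, 172] → cuts [46, 75, 104, 175]
  FykIII (GTAGT, off=3): starts [17, 80, 108, 233] → cuts [2, 20, 83, 111]
  AzqIV (CTAA, off=3): starts [176] → cuts [179]
  WciX (ATTATACT, off=4): starts [4, 62, 129, 140, 148] → cuts [8, 66, 133, 144, 152]

Pooled cuts: [2, 8, 20, 36, 46, 53, 66, 75, 83, 104, 111, 120, 133, 144, 152, 163, 170, 175, 179, 182, 190, 199, 205, 225]

Fragments:
  2→8: 6 bp
  8→20: 12 bp
  20→36: 16 bp
  36→46: 10 bp
  46→53: 7 bp
  53→66: 13 bp
  66→75: 9 bp
  75→83: 8 bp
  83→104: 21 bp
  104→111: 7 bp
  111→120: 9 bp
  120→133: 13 bp
  133→144: 11 bp
  144→152: 8 bp
  152→163: 11 bp
  163→170: 7 bp
  170→175: 5 bp
  175→179: 4 bp
  179→182: 3 bp
  182→190: 8 bp
  190→199: 9 bp
  199→205: 6 bp
  205→225: 20 bp
  225→2 (wrap): 234-225+2 = 11 bp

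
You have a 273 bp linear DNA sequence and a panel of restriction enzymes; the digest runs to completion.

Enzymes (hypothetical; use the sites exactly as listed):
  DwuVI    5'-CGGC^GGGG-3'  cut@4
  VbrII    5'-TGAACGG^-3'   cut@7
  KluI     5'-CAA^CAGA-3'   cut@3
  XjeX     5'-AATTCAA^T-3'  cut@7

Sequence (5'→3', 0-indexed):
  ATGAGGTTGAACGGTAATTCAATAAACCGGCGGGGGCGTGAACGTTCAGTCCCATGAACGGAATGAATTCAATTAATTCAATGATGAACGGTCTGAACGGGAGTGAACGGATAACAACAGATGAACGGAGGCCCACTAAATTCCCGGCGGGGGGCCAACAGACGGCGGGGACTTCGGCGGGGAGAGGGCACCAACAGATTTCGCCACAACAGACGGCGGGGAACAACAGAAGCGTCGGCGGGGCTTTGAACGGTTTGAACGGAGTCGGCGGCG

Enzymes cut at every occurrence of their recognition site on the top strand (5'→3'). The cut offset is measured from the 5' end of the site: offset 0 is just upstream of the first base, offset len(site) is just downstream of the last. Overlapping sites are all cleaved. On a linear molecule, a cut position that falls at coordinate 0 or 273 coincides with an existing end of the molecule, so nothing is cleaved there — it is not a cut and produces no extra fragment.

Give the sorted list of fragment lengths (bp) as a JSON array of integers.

Per-enzyme occurrences:
  DwuVI CGGCGGGG/4: at [27, 144, 162, 174, 213, 235] ⇒ [31, 148, 166, 178, 217, 239]
  VbrII TGAACGG/7: at [7, 54, 84, 93, 103, 121, 246, 255] ⇒ [14, 61, 91, 100, 110, 128, 253, 262]
  KluI CAACAGA/3: at [114, 155, 191, 206, 223] ⇒ [117, 158, 194, 209, 226]
  XjeX AATTCAAT/7: at [15, 65, 74] ⇒ [22, 72, 81]

Pooled cuts: [14, 22, 31, 61, 72, 81, 91, 100, 110, 117, 128, 148, 158, 166, 178, 194, 209, 217, 226, 239, 253, 262]

Fragments:
  [0,14): 14 bp
  [14,22): 8 bp
  [22,31): 9 bp
  [31,61): 30 bp
  [61,72): 11 bp
  [72,81): 9 bp
  [81,91): 10 bp
  [91,100): 9 bp
  [100,110): 10 bp
  [110,117): 7 bp
  [117,128): 11 bp
  [128,148): 20 bp
  [148,158): 10 bp
  [158,166): 8 bp
  [166,178): 12 bp
  [178,194): 16 bp
  [194,209): 15 bp
  [209,217): 8 bp
  [217,226): 9 bp
  [226,239): 13 bp
  [239,253): 14 bp
  [253,262): 9 bp
  [262,273): 11 bp

[7,8,8,8,9,9,9,9,9,10,10,10,11,11,11,12,13,14,14,15,16,20,30]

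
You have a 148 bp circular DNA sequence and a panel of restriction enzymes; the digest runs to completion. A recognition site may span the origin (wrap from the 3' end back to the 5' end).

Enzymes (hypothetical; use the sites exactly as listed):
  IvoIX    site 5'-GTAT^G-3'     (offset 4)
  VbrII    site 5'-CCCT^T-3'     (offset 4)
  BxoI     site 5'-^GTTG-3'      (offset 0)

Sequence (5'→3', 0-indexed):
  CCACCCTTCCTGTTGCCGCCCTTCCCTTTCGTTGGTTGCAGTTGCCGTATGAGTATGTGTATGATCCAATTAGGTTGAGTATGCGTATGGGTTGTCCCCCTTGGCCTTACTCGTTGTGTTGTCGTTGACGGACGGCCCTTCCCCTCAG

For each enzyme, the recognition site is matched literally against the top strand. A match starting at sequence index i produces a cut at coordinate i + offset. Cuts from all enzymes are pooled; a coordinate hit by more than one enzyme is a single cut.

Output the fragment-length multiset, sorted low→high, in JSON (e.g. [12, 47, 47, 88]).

[2,3,4,4,5,5,6,6,6,6,6,9,10,11,11,11,11,16,16]

Site scan:
  IvoIX GTATG/4: at [46, 52, 58, 78, 84] ⇒ [50, 56, 62, 82, 88]
  VbrII CCCTT/4: at [3, 18, 23, 97, 135] ⇒ [7, 22, 27, 101, 139]
  BxoI GTTG/0: at [11, 30, 34, 40, 73, 90, 112, 117, 123] ⇒ [11, 30, 34, 40, 73, 90, 112, 117, 123]

All cut coordinates (distinct, sorted): [7, 11, 22, 27, 30, 34, 40, 50, 56, 62, 73, 82, 88, 90, 101, 112, 117, 123, 139]

Fragment lengths:
  7→11: 4 bp
  11→22: 11 bp
  22→27: 5 bp
  27→30: 3 bp
  30→34: 4 bp
  34→40: 6 bp
  40→50: 10 bp
  50→56: 6 bp
  56→62: 6 bp
  62→73: 11 bp
  73→82: 9 bp
  82→88: 6 bp
  88→90: 2 bp
  90→101: 11 bp
  101→112: 11 bp
  112→117: 5 bp
  117→123: 6 bp
  123→139: 16 bp
  139→7 (wrap): 148-139+7 = 16 bp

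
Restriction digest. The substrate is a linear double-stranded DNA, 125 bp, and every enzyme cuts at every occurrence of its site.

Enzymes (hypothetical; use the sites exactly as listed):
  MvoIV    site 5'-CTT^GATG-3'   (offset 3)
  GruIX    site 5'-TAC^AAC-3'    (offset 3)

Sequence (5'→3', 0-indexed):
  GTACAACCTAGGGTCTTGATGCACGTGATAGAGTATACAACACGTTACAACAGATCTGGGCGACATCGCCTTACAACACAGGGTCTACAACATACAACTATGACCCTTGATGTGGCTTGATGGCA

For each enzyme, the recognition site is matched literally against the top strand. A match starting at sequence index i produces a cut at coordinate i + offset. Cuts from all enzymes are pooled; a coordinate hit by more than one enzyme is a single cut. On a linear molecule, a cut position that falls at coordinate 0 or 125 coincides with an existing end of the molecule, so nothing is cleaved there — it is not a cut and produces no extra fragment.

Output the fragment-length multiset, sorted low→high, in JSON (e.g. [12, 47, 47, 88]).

Scan for sites:
  MvoIV CTTGATG/3: at [14, 105, 115] ⇒ [17, 108, 118]
  GruIX TACAAC/3: at [1, 35, 45, 71, 85, 92] ⇒ [4, 38, 48, 74, 88, 95]

Pooled cuts: [4, 17, 38, 48, 74, 88, 95, 108, 118]

Fragment lengths:
  [0,4): 4 bp
  [4,17): 13 bp
  [17,38): 21 bp
  [38,48): 10 bp
  [48,74): 26 bp
  [74,88): 14 bp
  [88,95): 7 bp
  [95,108): 13 bp
  [108,118): 10 bp
  [118,125): 7 bp

[4,7,7,10,10,13,13,14,21,26]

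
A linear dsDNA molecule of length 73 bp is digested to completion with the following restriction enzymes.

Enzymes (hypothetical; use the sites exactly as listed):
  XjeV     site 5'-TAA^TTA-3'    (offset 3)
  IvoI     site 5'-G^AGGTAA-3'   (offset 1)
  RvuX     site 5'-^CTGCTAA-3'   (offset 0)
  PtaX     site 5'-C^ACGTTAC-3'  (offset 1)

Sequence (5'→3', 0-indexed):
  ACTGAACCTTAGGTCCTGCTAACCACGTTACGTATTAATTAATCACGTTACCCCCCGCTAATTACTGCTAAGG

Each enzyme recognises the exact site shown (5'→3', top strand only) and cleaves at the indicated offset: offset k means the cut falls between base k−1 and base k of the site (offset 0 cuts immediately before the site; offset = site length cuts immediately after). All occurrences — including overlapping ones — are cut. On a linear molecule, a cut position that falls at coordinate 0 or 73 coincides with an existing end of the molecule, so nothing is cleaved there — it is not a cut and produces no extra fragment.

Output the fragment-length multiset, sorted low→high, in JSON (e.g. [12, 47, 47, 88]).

Site scan:
  XjeV TAATTA/3: at [35, 58] ⇒ [38, 61]
  IvoI (GAGGTAA, off=1): no sites
  RvuX CTGCTAA/0: at [15, 64] ⇒ [15, 64]
  PtaX CACGTTAC/1: at [23, 43] ⇒ [24, 44]

All cut coordinates (distinct, sorted): [15, 24, 38, 44, 61, 64]

Fragments:
  [0,15): 15 bp
  [15,24): 9 bp
  [24,38): 14 bp
  [38,44): 6 bp
  [44,61): 17 bp
  [61,64): 3 bp
  [64,73): 9 bp

[3,6,9,9,14,15,17]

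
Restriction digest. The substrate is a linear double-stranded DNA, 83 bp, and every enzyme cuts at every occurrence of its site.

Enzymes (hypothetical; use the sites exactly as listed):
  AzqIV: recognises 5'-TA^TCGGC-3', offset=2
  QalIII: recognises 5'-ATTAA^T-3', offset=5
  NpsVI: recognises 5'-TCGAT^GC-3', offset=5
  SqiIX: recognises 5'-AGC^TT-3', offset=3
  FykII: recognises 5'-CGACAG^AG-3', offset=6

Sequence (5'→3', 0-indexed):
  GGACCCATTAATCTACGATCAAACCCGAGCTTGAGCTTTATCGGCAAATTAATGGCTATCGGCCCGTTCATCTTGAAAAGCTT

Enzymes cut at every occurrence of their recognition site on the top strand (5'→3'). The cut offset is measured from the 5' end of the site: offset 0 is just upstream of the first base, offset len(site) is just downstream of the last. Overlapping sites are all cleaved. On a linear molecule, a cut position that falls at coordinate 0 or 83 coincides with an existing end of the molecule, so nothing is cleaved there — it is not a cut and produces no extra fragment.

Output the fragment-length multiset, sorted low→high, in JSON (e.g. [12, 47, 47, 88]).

[2,4,6,6,11,12,19,23]

Site scan:
  AzqIV (TATCGGC, off=2): starts [38, 56] → cuts [40, 58]
  QalIII (ATTAAT, off=5): starts [6, 47] → cuts [11, 52]
  NpsVI (TCGATGC, off=5): no sites
  SqiIX (AGCTT, off=3): starts [27, 33, 78] → cuts [30, 36, 81]
  FykII (CGACAGAG, off=6): no sites

All cut coordinates (distinct, sorted): [11, 30, 36, 40, 52, 58, 81]

Fragments:
  [0,11): 11 bp
  [11,30): 19 bp
  [30,36): 6 bp
  [36,40): 4 bp
  [40,52): 12 bp
  [52,58): 6 bp
  [58,81): 23 bp
  [81,83): 2 bp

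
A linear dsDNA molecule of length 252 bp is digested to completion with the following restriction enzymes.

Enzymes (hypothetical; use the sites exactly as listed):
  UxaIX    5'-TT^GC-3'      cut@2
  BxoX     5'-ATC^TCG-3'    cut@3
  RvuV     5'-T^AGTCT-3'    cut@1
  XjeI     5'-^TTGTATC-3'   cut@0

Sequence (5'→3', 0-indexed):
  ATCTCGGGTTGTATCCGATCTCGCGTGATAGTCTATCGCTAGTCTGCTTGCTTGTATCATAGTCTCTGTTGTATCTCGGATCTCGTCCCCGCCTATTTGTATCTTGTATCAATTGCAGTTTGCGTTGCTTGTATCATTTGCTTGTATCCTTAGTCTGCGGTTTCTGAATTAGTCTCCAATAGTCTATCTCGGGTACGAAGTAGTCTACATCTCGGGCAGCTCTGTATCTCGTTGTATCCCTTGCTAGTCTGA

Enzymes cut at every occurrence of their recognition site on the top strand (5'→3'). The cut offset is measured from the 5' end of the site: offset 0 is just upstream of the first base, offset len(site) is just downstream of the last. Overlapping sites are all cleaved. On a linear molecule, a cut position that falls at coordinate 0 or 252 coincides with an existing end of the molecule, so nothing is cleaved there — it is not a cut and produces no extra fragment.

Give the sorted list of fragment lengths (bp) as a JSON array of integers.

Per-enzyme occurrences:
  UxaIX (TTGC, off=2): starts [47, 112, 119, 124, 137, 240] → cuts [49, 114, 121, 126, 139, 242]
  BxoX (ATCTCG, off=3): starts [0, 17, 72, 79, 185, 208, 225] → cuts [3, 20, 75, 82, 188, 211, 228]
  RvuV (TAGTCT, off=1): starts [28, 39, 59, 150, 169, 179, 200, 244] → cuts [29, 40, 60, 151, 170, 180, 201, 245]
  XjeI (TTGTATC, off=0): starts [8, 51, 68, 96, 103, 128, 141, 231] → cuts [8, 51, 68, 96, 103, 128, 141, 231]

Pooled cuts: [3, 8, 20, 29, 40, 49, 51, 60, 68, 75, 82, 96, 103, 114, 121, 126, 128, 139, 141, 151, 170, 180, 188, 201, 211, 228, 231, 242, 245]

Fragment lengths:
  [0,3): 3 bp
  [3,8): 5 bp
  [8,20): 12 bp
  [20,29): 9 bp
  [29,40): 11 bp
  [40,49): 9 bp
  [49,51): 2 bp
  [51,60): 9 bp
  [60,68): 8 bp
  [68,75): 7 bp
  [75,82): 7 bp
  [82,96): 14 bp
  [96,103): 7 bp
  [103,114): 11 bp
  [114,121): 7 bp
  [121,126): 5 bp
  [126,128): 2 bp
  [128,139): 11 bp
  [139,141): 2 bp
  [141,151): 10 bp
  [151,170): 19 bp
  [170,180): 10 bp
  [180,188): 8 bp
  [188,201): 13 bp
  [201,211): 10 bp
  [211,228): 17 bp
  [228,231): 3 bp
  [231,242): 11 bp
  [242,245): 3 bp
  [245,252): 7 bp

[2,2,2,3,3,3,5,5,7,7,7,7,7,8,8,9,9,9,10,10,10,11,11,11,11,12,13,14,17,19]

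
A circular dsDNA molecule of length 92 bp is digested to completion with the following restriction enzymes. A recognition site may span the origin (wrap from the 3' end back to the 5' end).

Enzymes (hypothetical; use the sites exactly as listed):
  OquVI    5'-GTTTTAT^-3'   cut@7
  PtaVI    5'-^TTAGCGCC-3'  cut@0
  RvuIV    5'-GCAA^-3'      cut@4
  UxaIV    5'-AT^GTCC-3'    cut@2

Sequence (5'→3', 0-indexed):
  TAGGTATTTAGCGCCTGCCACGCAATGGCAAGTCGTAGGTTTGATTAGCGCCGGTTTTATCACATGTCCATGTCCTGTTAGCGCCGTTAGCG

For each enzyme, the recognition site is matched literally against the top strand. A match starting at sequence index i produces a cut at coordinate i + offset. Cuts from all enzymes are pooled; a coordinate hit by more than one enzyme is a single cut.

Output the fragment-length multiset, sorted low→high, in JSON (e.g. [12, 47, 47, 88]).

[5,6,6,6,13,16,18,22]

Scan for sites:
  OquVI (GTTTTAT, off=7): starts [53] → cuts [60]
  PtaVI (TTAGCGCC, off=0): starts [7, 44, 77] → cuts [7, 44, 77]
  RvuIV (GCAA, off=4): starts [21, 27] → cuts [25, 31]
  UxaIV (ATGTCC, off=2): starts [63, 69] → cuts [65, 71]

Pooled cuts: [7, 25, 31, 44, 60, 65, 71, 77]

Fragment lengths:
  7→25: 18 bp
  25→31: 6 bp
  31→44: 13 bp
  44→60: 16 bp
  60→65: 5 bp
  65→71: 6 bp
  71→77: 6 bp
  77→7 (wrap): 92-77+7 = 22 bp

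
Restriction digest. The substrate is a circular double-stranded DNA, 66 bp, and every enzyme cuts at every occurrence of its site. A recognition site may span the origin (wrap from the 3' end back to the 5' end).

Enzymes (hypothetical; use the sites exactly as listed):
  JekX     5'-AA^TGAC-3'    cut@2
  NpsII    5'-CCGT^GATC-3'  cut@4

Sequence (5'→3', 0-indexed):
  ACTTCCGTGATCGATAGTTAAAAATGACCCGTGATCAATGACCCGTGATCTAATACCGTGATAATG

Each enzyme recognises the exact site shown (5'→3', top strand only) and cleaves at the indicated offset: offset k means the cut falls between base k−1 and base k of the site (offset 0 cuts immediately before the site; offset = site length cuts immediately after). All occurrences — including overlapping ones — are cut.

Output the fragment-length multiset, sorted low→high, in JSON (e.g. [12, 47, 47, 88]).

[6,8,8,10,16,18]

Site scan:
  JekX AATGAC/2: at [22, 36, 62] ⇒ [24, 38, 64]
  NpsII CCGTGATC/4: at [4, 28, 42] ⇒ [8, 32, 46]

All cut coordinates (distinct, sorted): [8, 24, 32, 38, 46, 64]

Fragment lengths:
  8→24: 16 bp
  24→32: 8 bp
  32→38: 6 bp
  38→46: 8 bp
  46→64: 18 bp
  64→8 (wrap): 66-64+8 = 10 bp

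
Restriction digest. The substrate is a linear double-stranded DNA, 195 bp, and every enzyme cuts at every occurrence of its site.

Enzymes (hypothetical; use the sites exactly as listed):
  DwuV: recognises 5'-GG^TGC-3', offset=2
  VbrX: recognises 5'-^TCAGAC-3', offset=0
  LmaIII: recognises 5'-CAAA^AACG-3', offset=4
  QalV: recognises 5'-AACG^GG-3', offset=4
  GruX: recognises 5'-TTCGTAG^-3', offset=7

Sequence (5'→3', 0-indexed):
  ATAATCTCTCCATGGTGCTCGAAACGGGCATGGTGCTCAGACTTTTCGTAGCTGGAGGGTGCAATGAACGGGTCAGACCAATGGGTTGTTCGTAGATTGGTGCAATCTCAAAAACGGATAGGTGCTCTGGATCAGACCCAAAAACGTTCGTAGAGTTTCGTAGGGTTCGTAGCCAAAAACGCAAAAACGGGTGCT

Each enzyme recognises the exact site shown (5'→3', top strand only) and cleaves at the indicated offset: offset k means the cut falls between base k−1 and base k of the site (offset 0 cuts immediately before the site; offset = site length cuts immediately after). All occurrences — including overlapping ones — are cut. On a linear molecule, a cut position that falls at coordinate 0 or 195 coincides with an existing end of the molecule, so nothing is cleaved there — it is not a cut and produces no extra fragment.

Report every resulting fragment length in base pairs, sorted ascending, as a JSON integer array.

[2,2,3,4,4,5,5,7,8,8,9,9,10,10,11,11,11,11,12,15,15,23]

Site scan:
  DwuV (GGTGC, off=2): starts [13, 31, 57, 98, 120, 189] → cuts [15, 33, 59, 100, 122, 191]
  VbrX (TCAGAC, off=0): starts [36, 72, 131] → cuts [36, 72, 131]
  LmaIII (CAAAAACG, off=4): starts [108, 138, 173, 181] → cuts [112, 142, 177, 185]
  QalV (AACGGG, off=4): starts [22, 66, 185] → cuts [26, 70, 189]
  GruX (TTCGTAG, off=7): starts [44, 88, 146, 156, 165] → cuts [51, 95, 153, 163, 172]

All cut coordinates (distinct, sorted): [15, 26, 33, 36, 51, 59, 70, 72, 95, 100, 112, 122, 131, 142, 153, 163, 172, 177, 185, 189, 191]

Fragment lengths:
  [0,15): 15 bp
  [15,26): 11 bp
  [26,33): 7 bp
  [33,36): 3 bp
  [36,51): 15 bp
  [51,59): 8 bp
  [59,70): 11 bp
  [70,72): 2 bp
  [72,95): 23 bp
  [95,100): 5 bp
  [100,112): 12 bp
  [112,122): 10 bp
  [122,131): 9 bp
  [131,142): 11 bp
  [142,153): 11 bp
  [153,163): 10 bp
  [163,172): 9 bp
  [172,177): 5 bp
  [177,185): 8 bp
  [185,189): 4 bp
  [189,191): 2 bp
  [191,195): 4 bp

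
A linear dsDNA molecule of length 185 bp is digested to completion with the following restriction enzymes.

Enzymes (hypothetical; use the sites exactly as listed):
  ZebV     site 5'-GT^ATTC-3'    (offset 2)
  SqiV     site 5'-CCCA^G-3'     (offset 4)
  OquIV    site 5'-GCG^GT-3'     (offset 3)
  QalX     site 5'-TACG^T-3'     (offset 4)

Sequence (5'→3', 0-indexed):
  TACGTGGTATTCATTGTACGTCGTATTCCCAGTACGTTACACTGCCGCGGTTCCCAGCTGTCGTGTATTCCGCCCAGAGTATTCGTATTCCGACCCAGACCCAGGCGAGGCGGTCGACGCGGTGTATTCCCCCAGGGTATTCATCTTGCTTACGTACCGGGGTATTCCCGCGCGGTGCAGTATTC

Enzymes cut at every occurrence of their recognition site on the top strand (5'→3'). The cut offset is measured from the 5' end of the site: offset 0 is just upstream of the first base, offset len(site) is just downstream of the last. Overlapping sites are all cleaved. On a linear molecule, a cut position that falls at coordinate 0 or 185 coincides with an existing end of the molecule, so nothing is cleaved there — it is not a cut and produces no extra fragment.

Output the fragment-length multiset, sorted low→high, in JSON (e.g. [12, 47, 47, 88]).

[4,4,4,4,4,4,4,5,6,6,7,7,7,9,9,9,9,10,10,11,11,12,13,16]

Per-enzyme occurrences:
  ZebV GTATTC/2: at [6, 22, 64, 78, 84, 123, 136, 161, 179] ⇒ [8, 24, 66, 80, 86, 125, 138, 163, 181]
  SqiV CCCAG/4: at [27, 52, 72, 93, 99, 130] ⇒ [31, 56, 76, 97, 103, 134]
  OquIV GCGGT/3: at [46, 109, 118, 171] ⇒ [49, 112, 121, 174]
  QalX TACGT/4: at [0, 16, 32, 150] ⇒ [4, 20, 36, 154]

Pooled cuts: [4, 8, 20, 24, 31, 36, 49, 56, 66, 76, 80, 86, 97, 103, 112, 121, 125, 134, 138, 154, 163, 174, 181]

Fragment lengths:
  [0,4): 4 bp
  [4,8): 4 bp
  [8,20): 12 bp
  [20,24): 4 bp
  [24,31): 7 bp
  [31,36): 5 bp
  [36,49): 13 bp
  [49,56): 7 bp
  [56,66): 10 bp
  [66,76): 10 bp
  [76,80): 4 bp
  [80,86): 6 bp
  [86,97): 11 bp
  [97,103): 6 bp
  [103,112): 9 bp
  [112,121): 9 bp
  [121,125): 4 bp
  [125,134): 9 bp
  [134,138): 4 bp
  [138,154): 16 bp
  [154,163): 9 bp
  [163,174): 11 bp
  [174,181): 7 bp
  [181,185): 4 bp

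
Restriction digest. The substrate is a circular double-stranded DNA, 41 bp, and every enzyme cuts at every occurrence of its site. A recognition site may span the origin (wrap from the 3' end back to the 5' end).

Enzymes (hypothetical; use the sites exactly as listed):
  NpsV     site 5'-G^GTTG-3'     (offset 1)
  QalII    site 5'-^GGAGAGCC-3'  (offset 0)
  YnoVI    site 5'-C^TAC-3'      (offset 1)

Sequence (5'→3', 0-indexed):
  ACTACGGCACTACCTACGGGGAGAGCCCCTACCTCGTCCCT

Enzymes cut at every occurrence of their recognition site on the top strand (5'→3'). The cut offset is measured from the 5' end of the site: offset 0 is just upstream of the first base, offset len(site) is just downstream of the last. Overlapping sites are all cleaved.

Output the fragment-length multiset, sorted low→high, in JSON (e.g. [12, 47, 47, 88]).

Site scan:
  NpsV (GGTTG, off=1): no sites
  QalII GGAGAGCC/0: at [19] ⇒ [19]
  YnoVI CTAC/1: at [1, 9, 13, 28, 39] ⇒ [2, 10, 14, 29, 40]

All cut coordinates (distinct, sorted): [2, 10, 14, 19, 29, 40]

Fragment lengths:
  2→10: 8 bp
  10→14: 4 bp
  14→19: 5 bp
  19→29: 10 bp
  29→40: 11 bp
  40→2 (wrap): 41-40+2 = 3 bp

[3,4,5,8,10,11]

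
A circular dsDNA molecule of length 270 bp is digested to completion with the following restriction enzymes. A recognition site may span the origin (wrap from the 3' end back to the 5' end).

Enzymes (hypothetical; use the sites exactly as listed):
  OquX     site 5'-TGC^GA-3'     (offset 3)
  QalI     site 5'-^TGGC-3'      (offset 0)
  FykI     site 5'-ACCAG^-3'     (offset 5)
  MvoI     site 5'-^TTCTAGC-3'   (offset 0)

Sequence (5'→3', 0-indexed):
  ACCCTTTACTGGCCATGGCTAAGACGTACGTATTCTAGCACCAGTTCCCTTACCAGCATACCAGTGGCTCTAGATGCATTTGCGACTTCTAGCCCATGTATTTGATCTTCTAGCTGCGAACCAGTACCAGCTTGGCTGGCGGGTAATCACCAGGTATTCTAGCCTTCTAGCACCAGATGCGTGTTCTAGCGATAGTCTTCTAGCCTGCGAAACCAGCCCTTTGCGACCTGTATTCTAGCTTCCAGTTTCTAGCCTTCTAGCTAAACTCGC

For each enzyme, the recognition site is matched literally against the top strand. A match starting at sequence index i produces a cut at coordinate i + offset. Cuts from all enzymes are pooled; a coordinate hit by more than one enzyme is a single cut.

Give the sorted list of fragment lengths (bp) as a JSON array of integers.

Per-enzyme occurrences:
  OquX TGCGA/3: at [80, 114, 205, 221] ⇒ [83, 117, 208, 224]
  QalI TGGC/0: at [9, 15, 64, 132, 136] ⇒ [9, 15, 64, 132, 136]
  FykI ACCAG/5: at [39, 51, 59, 119, 125, 148, 171, 211] ⇒ [44, 56, 64, 124, 130, 153, 176, 216]
  MvoI TTCTAGC/0: at [32, 86, 107, 156, 164, 183, 197, 232, 246, 254] ⇒ [32, 86, 107, 156, 164, 183, 197, 232, 246, 254]

Pooled cuts: [9, 15, 32, 44, 56, 64, 83, 86, 107, 117, 124, 130, 132, 136, 153, 156, 164, 176, 183, 197, 208, 216, 224, 232, 246, 254]

Fragments:
  9→15: 6 bp
  15→32: 17 bp
  32→44: 12 bp
  44→56: 12 bp
  56→64: 8 bp
  64→83: 19 bp
  83→86: 3 bp
  86→107: 21 bp
  107→117: 10 bp
  117→124: 7 bp
  124→130: 6 bp
  130→132: 2 bp
  132→136: 4 bp
  136→153: 17 bp
  153→156: 3 bp
  156→164: 8 bp
  164→176: 12 bp
  176→183: 7 bp
  183→197: 14 bp
  197→208: 11 bp
  208→216: 8 bp
  216→224: 8 bp
  224→232: 8 bp
  232→246: 14 bp
  246→254: 8 bp
  254→9 (wrap): 270-254+9 = 25 bp

[2,3,3,4,6,6,7,7,8,8,8,8,8,8,10,11,12,12,12,14,14,17,17,19,21,25]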